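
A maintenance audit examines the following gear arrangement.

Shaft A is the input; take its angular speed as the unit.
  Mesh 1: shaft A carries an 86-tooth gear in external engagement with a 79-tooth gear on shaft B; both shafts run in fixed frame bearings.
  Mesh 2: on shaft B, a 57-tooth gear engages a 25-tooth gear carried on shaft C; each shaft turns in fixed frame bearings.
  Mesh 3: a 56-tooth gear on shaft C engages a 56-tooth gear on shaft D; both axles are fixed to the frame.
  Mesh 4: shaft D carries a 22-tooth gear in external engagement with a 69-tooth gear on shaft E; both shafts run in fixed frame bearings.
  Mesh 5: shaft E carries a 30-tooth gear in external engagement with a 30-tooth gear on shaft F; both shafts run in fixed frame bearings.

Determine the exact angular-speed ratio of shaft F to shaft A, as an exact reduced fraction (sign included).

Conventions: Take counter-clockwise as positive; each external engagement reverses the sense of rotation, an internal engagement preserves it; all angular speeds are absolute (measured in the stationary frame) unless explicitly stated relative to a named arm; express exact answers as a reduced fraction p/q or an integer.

class = fixed-axis compound train [5 meshes; 5 ratios multiply, 5 sense flips]
mesh 1 [86T→79T]: running ratio 86/79, sense −
mesh 2 [57T→25T]: running ratio 4902/1975, sense +
mesh 3 [56T→56T]: running ratio 4902/1975, sense −
mesh 4 [22T→69T]: running ratio 35948/45425, sense +
mesh 5 [30T→30T]: running ratio 35948/45425, sense −
ω_out/ω_in = -35948/45425

-35948/45425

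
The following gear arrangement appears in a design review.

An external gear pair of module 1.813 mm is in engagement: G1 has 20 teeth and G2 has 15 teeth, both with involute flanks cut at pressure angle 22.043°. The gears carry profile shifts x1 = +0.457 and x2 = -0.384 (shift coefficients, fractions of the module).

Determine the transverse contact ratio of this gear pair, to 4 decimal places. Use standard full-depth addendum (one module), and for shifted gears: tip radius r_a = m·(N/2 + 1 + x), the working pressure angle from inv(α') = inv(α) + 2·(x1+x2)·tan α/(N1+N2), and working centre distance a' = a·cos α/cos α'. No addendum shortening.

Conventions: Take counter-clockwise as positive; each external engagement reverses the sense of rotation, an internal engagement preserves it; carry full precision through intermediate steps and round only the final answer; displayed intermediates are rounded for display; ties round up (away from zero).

1.4303

single-mesh involute tooth geometry (20T engaging 15T at module 1.813)
base radii: r_b1 = 16.804741, r_b2 = 12.603556
tip radii: r_a1 = 20.771541, r_a2 = 14.714308
inv(α') = inv(22.043°) + 2·(+0.457-0.384)·tan α/(20+15) = 0.02186557  ⇒  α' = 22.61657°
a' = a·cos α / cos α' = 31.7275·cos 22.043°/cos 22.61657° = 31.858226
action lengths: √(r_a1²−r_b1²) = 12.208914, √(r_a2²−r_b2²) = 7.593499
base pitch p_b = π·m·cos α = 5.279365
CR = (12.208914 + 7.593499 − 31.858226·sin 22.61657°)/5.279365 = 1.430274
contact ratio ≈ 1.4303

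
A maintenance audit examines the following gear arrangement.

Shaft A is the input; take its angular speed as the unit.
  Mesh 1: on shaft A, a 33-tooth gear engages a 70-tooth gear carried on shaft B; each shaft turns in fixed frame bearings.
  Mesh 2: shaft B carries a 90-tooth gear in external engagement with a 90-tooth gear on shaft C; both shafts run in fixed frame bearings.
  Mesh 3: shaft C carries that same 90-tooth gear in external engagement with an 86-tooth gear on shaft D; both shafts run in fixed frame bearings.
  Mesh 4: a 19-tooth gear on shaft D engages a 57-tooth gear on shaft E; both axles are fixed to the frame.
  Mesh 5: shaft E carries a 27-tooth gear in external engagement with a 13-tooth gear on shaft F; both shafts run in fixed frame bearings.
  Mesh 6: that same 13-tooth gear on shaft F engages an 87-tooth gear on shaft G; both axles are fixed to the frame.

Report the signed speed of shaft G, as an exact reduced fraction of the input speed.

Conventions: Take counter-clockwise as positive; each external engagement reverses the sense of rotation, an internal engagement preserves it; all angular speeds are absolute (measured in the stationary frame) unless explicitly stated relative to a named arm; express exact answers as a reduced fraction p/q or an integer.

891/17458

6-mesh fixed-axis compound train (all bearings frame-fixed)
mesh 1 [33T→70T]: |ω|/ω_in = 1×33/70 = 33/70, sense flips to −
mesh 2 [90T→90T]: |ω|/ω_in = (33/70)×90/90 = 33/70, sense flips to +
mesh 3 [90T→86T]: |ω|/ω_in = (33/70)×90/86 = 297/602, sense flips to −
mesh 4 [19T→57T]: |ω|/ω_in = (297/602)×19/57 = 99/602, sense flips to +
mesh 5 [27T→13T]: |ω|/ω_in = (99/602)×27/13 = 2673/7826, sense flips to −
mesh 6 [13T→87T]: |ω|/ω_in = (2673/7826)×13/87 = 891/17458, sense flips to +
signed output speed (× input speed) = 891/17458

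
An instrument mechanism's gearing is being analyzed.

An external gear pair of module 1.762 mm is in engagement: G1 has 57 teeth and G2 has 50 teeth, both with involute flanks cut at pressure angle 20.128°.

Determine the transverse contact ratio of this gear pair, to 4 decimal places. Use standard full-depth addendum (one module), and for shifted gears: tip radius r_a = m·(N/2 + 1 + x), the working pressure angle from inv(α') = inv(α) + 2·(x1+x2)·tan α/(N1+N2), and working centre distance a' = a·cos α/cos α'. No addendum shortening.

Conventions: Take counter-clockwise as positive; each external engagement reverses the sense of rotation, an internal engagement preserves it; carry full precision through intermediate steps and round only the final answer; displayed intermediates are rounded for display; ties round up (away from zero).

1.7587

single-mesh involute tooth geometry (57T engaging 50T at module 1.762)
base radii: r_b1 = 47.150057, r_b2 = 41.359699
tip radii: r_a1 = 51.979000, r_a2 = 45.812000
no profile shift: α' = α, a' = a
action lengths: √(r_a1²−r_b1²) = 21.878953, √(r_a2²−r_b2²) = 19.700626
base pitch p_b = π·m·cos α = 5.197413
CR = (21.878953 + 19.700626 − 94.267000·sin 20.12800°)/5.197413 = 1.758673
contact ratio ≈ 1.7587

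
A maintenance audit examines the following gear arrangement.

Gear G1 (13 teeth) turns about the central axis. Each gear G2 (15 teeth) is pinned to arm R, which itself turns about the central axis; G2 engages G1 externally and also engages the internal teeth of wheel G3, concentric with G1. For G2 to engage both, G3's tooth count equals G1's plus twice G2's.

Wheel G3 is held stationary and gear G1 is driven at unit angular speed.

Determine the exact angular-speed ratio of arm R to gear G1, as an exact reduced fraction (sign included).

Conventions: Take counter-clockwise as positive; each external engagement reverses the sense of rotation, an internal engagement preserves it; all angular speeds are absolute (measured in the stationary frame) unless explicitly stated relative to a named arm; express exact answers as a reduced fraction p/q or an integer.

planetary set (13T centre, 15T on arm, 43T internal) — Willis relation
ring teeth: 13 + 2·15 = 43
13(ω_sun−ω_arm) = −43(ω_ring−ω_arm),  ω_ring = 0, ω_sun = 1
13(1−ω_arm) = −43(0−ω_arm)  ⇒  56·ω_arm = 13  ⇒  ω_arm = 13/56
ω_out/ω_in = 13/56

13/56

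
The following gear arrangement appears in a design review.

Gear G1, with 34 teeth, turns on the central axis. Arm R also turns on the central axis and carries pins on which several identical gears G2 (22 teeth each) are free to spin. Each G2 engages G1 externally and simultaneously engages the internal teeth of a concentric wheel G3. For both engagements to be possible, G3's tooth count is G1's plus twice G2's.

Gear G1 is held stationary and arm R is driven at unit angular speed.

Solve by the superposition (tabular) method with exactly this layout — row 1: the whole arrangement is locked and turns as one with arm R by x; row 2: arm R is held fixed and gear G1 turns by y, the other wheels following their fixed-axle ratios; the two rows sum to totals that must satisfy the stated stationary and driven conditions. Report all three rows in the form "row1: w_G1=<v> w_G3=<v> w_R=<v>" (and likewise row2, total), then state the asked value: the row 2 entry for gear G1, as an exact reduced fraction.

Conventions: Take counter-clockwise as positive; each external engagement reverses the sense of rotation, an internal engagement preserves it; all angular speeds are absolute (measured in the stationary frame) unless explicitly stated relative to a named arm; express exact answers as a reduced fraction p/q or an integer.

class = planetary set [G3 = 34+2·22 = 78; Willis about the carrier]
superposition row 1 [locked train]: every member turns x
row 2: sun turns y, ring = −(34/78)·y, arm 0
boundary: total ω_sun = x + y = 0 and total ω_arm = x = 1  ⇒  y = -1, x = 1
row 2 ring = −(34/78)·(-1) = 17/39
totals (row 1 + row 2): sun 1 + (-1) = 0, ring 1 + 17/39 = 56/39, arm 1 + 0 = 1
asked cell (row2, sun) = -1

row1: w_G1=1 w_G3=1 w_R=1
row2: w_G1=-1 w_G3=17/39 w_R=0
total: w_G1=0 w_G3=56/39 w_R=1
asked value: -1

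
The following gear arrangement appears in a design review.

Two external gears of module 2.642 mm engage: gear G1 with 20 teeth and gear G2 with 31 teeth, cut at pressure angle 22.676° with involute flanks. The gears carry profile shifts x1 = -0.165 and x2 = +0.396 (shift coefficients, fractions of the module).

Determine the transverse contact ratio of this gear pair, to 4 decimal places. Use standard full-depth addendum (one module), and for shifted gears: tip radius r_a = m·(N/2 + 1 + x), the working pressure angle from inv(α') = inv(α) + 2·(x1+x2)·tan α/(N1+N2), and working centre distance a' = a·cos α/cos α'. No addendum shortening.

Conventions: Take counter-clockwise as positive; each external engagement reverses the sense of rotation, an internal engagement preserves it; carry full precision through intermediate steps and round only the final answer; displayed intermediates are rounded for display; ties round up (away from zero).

1.4746

recognized (one external pair, fixed centres): single-mesh tooth geometry, m = 2.642, N1 = 20, N2 = 31
base radii: r_b1 = 24.377725, r_b2 = 37.785474
tip radii: r_a1 = 28.626070, r_a2 = 44.639232
inv(α') = inv(22.676°) + 2·(-0.165+0.396)·tan α/(20+31) = 0.02583104  ⇒  α' = 23.84903°
a' = a·cos α / cos α' = 67.3710·cos 22.676°/cos 23.84903° = 67.966594
action lengths: √(r_a1²−r_b1²) = 15.005946, √(r_a2²−r_b2²) = 23.768025
base pitch p_b = π·m·cos α = 7.658488
CR = (15.005946 + 23.768025 − 67.966594·sin 23.84903°)/7.658488 = 1.474595
contact ratio ≈ 1.4746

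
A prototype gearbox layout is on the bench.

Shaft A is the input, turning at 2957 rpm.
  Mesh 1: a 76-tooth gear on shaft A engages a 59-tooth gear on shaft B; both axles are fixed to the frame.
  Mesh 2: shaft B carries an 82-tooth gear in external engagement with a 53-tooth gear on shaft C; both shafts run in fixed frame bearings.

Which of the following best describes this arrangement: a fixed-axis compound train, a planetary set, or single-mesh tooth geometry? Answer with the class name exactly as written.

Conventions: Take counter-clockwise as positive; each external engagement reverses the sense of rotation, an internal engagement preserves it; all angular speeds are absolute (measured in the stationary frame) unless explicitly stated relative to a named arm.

class = fixed-axis compound train [2 meshes; 2 ratios multiply, 2 sense flips]
classification: fixed-axis compound train

fixed-axis compound train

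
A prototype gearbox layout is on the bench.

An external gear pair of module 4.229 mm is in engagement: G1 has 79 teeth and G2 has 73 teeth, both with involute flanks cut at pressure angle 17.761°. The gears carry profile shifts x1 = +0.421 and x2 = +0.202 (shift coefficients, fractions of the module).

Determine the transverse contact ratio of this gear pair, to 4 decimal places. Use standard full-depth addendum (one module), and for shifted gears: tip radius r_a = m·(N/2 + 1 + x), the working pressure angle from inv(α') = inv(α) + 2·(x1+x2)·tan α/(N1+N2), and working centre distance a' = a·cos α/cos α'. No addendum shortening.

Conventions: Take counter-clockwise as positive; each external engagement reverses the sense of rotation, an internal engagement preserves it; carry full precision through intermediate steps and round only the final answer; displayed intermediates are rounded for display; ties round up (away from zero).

topology: single-mesh involute geometry — m = 4.229, 79T/73T pair
base radii: r_b1 = 159.083652, r_b2 = 147.001350
tip radii: r_a1 = 173.054909, r_a2 = 159.441758
inv(α') = inv(17.761°) + 2·(+0.421+0.202)·tan α/(79+73) = 0.01295200  ⇒  α' = 19.11377°
a' = a·cos α / cos α' = 321.4040·cos 17.761°/cos 19.11377° = 323.943952
action lengths: √(r_a1²−r_b1²) = 68.120430, √(r_a2²−r_b2²) = 61.743642
base pitch p_b = π·m·cos α = 12.652558
CR = (68.120430 + 61.743642 − 323.943952·sin 19.11377°)/12.652558 = 1.880272
contact ratio ≈ 1.8803

1.8803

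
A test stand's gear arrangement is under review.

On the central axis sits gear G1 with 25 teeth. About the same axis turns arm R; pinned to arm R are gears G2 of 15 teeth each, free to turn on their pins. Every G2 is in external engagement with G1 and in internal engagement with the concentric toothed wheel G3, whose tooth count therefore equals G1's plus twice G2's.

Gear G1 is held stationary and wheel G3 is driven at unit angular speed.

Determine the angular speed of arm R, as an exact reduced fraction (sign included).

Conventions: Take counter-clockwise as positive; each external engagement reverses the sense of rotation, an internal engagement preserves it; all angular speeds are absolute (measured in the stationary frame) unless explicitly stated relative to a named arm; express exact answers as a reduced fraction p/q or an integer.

11/16

recognized (axles ride arm R): planetary set, 25/15/55 teeth
ring teeth: 25 + 2·15 = 55
25(ω_sun−ω_arm) = −55(ω_ring−ω_arm),  ω_sun = 0, ω_ring = 1
25(0−ω_arm) = −55(1−ω_arm)  ⇒  80·ω_arm = 55  ⇒  ω_arm = 11/16
exact speed ratio = 11/16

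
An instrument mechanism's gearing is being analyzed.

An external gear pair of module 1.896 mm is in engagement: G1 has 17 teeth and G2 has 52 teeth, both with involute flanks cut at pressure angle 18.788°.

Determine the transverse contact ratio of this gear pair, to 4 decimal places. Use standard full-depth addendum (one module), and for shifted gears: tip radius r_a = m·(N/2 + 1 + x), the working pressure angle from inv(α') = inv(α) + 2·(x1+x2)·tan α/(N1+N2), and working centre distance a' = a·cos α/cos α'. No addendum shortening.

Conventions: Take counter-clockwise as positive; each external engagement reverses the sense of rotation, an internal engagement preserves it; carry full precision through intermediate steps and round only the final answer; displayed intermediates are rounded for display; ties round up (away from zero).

1.6925

topology: single-mesh involute geometry — m = 1.896, 17T/52T pair
base radii: r_b1 = 15.257287, r_b2 = 46.669348
tip radii: r_a1 = 18.012000, r_a2 = 51.192000
no profile shift: α' = α, a' = a
action lengths: √(r_a1²−r_b1²) = 9.573262, √(r_a2²−r_b2²) = 21.037890
base pitch p_b = π·m·cos α = 5.639080
CR = (9.573262 + 21.037890 − 65.412000·sin 18.78800°)/5.639080 = 1.692488
contact ratio ≈ 1.6925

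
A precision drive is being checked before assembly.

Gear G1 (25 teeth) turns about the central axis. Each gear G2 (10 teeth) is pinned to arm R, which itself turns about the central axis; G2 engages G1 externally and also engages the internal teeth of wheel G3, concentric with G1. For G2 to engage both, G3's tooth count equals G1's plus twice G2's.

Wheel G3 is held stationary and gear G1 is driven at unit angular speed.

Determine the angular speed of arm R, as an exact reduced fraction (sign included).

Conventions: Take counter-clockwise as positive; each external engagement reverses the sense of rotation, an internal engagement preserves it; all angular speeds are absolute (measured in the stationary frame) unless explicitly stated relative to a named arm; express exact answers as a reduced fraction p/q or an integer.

recognized (axles ride arm R): planetary set, 25/10/45 teeth
ring teeth: 25 + 2·10 = 45
25(ω_sun−ω_arm) = −45(ω_ring−ω_arm),  ω_ring = 0, ω_sun = 1
25(1−ω_arm) = −45(0−ω_arm)  ⇒  70·ω_arm = 25  ⇒  ω_arm = 5/14
exact speed ratio = 5/14

5/14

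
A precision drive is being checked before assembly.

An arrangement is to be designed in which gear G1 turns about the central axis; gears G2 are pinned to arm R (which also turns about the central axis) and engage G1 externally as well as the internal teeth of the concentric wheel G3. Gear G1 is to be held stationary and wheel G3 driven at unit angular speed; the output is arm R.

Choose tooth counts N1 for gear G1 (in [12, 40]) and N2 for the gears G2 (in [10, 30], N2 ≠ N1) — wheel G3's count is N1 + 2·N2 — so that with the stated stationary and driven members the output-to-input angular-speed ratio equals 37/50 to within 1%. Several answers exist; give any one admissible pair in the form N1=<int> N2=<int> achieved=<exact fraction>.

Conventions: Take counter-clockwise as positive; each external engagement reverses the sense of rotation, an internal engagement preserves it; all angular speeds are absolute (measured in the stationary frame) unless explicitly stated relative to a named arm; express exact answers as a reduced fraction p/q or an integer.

N1=13 N2=12 achieved=37/50

class = planetary set [ratio 37/50 wanted; Willis about the carrier]
Willis with ω_sun = 0: ω_arm/ω_ring = N3/(N1+N3); set equal to 37/50  ⇒  N3/N1 = (37/50)/(1 − 37/50) = 37/13
N3 = N1 + 2·N2  ⇒  N2/N1 = (N3/N1 − 1)/2 = (37/13 − 1)/2 = 12/13
smallest multiple with N1 ≥ 12 and N2 ≥ 10: k = 1  ⇒  N1 = 1·13 = 13, N2 = 1·12 = 12 (N1 ≤ 40, N2 ≤ 30, N2 ≠ N1 ✓), N3 = 13 + 2·12 = 37
check: N3/(N1+N3) with N1 = 13, N3 = 37 gives 37/50; |achieved − target| = 0 ≤ 37/5000 ✓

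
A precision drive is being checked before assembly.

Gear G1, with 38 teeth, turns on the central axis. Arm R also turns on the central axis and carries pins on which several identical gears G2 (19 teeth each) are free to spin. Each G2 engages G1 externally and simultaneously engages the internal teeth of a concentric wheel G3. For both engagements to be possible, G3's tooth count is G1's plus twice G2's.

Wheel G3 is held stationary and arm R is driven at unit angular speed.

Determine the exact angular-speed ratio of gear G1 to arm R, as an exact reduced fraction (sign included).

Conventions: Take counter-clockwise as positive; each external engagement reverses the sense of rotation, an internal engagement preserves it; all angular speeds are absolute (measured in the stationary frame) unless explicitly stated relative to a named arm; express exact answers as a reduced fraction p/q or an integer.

3

planetary set (38T centre, 19T on arm, 76T internal) — Willis relation
ring teeth: 38 + 2·19 = 76
38(ω_sun−ω_arm) = −76(ω_ring−ω_arm),  ω_ring = 0, ω_arm = 1
ω_sun = 1 − (76/38)(0−1) = 3
ω_out/ω_in = 3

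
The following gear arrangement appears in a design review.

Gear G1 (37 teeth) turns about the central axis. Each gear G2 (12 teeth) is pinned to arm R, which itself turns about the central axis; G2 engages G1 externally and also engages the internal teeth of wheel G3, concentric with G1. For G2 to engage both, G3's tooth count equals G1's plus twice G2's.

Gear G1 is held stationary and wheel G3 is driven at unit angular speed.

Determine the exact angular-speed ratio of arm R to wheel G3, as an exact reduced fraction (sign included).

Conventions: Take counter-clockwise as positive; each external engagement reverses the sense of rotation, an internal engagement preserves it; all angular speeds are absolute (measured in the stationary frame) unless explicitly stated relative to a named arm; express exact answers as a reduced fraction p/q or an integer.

61/98

class = planetary set [G3 = 37+2·12 = 61; Willis about the carrier]
ring teeth: 37 + 2·12 = 61
37(ω_sun−ω_arm) = −61(ω_ring−ω_arm),  ω_sun = 0, ω_ring = 1
37(0−ω_arm) = −61(1−ω_arm)  ⇒  98·ω_arm = 61  ⇒  ω_arm = 61/98
ω_out/ω_in = 61/98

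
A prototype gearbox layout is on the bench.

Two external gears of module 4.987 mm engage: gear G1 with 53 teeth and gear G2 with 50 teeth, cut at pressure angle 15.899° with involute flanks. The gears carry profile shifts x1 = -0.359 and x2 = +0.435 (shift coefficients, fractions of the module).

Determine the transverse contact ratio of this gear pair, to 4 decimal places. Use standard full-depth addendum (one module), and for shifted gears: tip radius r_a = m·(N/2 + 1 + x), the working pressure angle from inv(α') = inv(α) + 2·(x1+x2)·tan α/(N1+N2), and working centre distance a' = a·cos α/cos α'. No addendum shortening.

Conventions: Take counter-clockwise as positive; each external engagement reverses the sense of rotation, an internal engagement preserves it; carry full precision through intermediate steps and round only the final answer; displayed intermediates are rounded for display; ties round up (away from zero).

1.9654

single-mesh involute tooth geometry (53T engaging 50T at module 4.987)
base radii: r_b1 = 127.100036, r_b2 = 119.905694
tip radii: r_a1 = 135.352167, r_a2 = 131.831345
inv(α') = inv(15.899°) + 2·(-0.359+0.435)·tan α/(53+50) = 0.00776907  ⇒  α' = 16.19019°
a' = a·cos α / cos α' = 256.8305·cos 15.899°/cos 16.19019° = 257.206151
action lengths: √(r_a1²−r_b1²) = 46.538050, √(r_a2²−r_b2²) = 54.791679
base pitch p_b = π·m·cos α = 15.067794
CR = (46.538050 + 54.791679 − 257.206151·sin 16.19019°)/15.067794 = 1.965371
contact ratio ≈ 1.9654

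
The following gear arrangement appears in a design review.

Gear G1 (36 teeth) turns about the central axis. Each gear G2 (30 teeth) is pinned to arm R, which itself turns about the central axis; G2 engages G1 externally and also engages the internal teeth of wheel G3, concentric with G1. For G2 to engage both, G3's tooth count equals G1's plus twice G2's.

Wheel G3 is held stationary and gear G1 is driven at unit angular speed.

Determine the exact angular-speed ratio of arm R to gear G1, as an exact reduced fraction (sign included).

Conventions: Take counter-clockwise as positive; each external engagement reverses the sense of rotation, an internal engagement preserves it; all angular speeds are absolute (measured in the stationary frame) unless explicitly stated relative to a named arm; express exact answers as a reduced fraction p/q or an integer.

3/11

topology: planetary set — G1 36T / G2 30T / G3 96T, arm = carrier (Willis)
ring teeth: 36 + 2·30 = 96
36(ω_sun−ω_arm) = −96(ω_ring−ω_arm),  ω_ring = 0, ω_sun = 1
36(1−ω_arm) = −96(0−ω_arm)  ⇒  132·ω_arm = 36  ⇒  ω_arm = 3/11
ω_out/ω_in = 3/11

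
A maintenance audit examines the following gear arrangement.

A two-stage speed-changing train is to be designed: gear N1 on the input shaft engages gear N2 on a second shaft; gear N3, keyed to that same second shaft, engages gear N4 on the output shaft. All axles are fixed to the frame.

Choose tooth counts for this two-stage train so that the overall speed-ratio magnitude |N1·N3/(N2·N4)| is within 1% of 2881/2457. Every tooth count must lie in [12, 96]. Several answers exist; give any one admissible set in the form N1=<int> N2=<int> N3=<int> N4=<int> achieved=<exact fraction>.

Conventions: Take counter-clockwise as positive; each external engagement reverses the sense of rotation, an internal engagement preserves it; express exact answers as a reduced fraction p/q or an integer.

topology: fixed-axis compound train — 2 stages, target 2881/2457
target = 2881/2457 in lowest terms: an exact hit needs N1·N3 = k·2881 and N2·N4 = k·2457 for one integer k, every count in [12, 96]; additionally prefer no 1:1 stage (N1 ≠ N2, N3 ≠ N4)
k = 1: N1·N3 = 2881 = 43·67, N2·N4 = 2457 = 27·91
achieved = 43·67/(27·91) = 2881/2457; |achieved − target| = 0 ≤ 2881/245700 ✓

N1=43 N2=27 N3=67 N4=91 achieved=2881/2457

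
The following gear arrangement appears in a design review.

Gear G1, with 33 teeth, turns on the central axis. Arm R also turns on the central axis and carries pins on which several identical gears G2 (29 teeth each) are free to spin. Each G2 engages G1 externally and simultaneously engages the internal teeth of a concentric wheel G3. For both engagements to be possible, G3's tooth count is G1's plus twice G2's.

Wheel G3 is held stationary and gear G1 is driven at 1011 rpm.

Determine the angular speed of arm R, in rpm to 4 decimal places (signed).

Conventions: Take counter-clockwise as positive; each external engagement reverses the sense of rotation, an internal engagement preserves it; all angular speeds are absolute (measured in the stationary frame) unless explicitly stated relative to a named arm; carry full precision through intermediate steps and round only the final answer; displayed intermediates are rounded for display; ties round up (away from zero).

planetary set (33T centre, 29T on arm, 91T internal) — Willis relation
normalise by the input: solve with ω_sun = 1, then scale by 1011 rpm
ring teeth: 33 + 2·29 = 91
33(ω_sun−ω_arm) = −91(ω_ring−ω_arm),  ω_ring = 0, ω_sun = 1
33(1−ω_arm) = −91(0−ω_arm)  ⇒  124·ω_arm = 33  ⇒  ω_arm = 33/124
scale: ω_arm = 33/124 × 1011 rpm = +269.0565 rpm

+269.0565 rpm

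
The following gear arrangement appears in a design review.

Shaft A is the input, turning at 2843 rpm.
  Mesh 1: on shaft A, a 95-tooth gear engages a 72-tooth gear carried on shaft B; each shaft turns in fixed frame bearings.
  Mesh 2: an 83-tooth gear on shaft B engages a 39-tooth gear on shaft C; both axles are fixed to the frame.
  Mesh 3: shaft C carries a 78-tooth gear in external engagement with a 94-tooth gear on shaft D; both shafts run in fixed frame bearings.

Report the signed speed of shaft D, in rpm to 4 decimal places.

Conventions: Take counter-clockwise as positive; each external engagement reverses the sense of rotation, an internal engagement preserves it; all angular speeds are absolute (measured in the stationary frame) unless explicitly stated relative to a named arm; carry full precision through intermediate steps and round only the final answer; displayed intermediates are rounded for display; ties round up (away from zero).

class = fixed-axis compound train [3 meshes; 3 ratios multiply, 3 sense flips]
mesh 1 [95T→72T]: ω = 2843.0000×95/72 = 3751.1806 rpm, sense flips to −
mesh 2 [83T→39T]: ω = 3751.1806×83/39 = 7983.2817 rpm, sense flips to +
mesh 3 [78T→94T]: ω = 7983.2817×78/94 = 6624.4252 rpm, sense flips to −
signed output speed = -6624.4252 rpm

-6624.4252 rpm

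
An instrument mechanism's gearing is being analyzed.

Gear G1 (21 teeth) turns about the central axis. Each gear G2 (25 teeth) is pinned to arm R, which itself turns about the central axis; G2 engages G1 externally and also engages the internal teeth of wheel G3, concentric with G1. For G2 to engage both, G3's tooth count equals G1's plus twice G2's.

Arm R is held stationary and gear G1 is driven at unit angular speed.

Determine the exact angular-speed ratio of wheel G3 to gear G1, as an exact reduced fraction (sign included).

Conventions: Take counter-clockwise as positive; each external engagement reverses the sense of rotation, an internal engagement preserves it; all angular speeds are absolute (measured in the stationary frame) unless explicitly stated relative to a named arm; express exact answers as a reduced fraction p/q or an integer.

class = planetary set [G3 = 21+2·25 = 71; Willis about the carrier]
ring teeth: 21 + 2·25 = 71
21(ω_sun−ω_arm) = −71(ω_ring−ω_arm),  ω_arm = 0, ω_sun = 1
ω_ring = 0 − (21/71)(1−0) = -21/71
ω_out/ω_in = -21/71

-21/71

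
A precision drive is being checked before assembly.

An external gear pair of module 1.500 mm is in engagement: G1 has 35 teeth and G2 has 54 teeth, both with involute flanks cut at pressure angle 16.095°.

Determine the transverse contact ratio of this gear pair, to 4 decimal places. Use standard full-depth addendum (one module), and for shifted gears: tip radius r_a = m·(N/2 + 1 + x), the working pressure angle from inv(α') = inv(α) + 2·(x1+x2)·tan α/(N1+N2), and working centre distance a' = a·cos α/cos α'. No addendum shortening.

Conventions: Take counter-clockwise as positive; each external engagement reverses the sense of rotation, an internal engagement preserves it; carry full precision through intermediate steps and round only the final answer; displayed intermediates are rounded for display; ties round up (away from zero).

1.9600

topology: single-mesh involute geometry — m = 1.500, 35T/54T pair
base radii: r_b1 = 25.221088, r_b2 = 38.912536
tip radii: r_a1 = 27.750000, r_a2 = 42.000000
no profile shift: α' = α, a' = a
action lengths: √(r_a1²−r_b1²) = 11.574075, √(r_a2²−r_b2²) = 15.805523
base pitch p_b = π·m·cos α = 4.527679
CR = (11.574075 + 15.805523 − 66.750000·sin 16.09500°)/4.527679 = 1.960042
contact ratio ≈ 1.9600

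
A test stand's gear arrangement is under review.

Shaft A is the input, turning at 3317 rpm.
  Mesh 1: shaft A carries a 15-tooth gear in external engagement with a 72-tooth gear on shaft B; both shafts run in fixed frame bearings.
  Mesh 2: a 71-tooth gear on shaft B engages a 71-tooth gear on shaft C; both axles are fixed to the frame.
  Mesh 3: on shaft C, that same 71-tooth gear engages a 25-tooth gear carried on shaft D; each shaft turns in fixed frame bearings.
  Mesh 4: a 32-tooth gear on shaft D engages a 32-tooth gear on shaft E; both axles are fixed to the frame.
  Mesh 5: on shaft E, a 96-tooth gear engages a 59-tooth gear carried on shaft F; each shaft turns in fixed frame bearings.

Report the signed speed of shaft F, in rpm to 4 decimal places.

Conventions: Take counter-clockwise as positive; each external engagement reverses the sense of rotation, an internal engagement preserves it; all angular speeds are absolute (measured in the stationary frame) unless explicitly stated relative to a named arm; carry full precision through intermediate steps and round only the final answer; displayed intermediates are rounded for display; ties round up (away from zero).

recognized (6 fixed axles, 5 meshes): fixed-axis compound train
mesh 1 [15T→72T]: ω = 3317.0000×15/72 = 691.0417 rpm, sense flips to −
mesh 2 [71T→71T]: ω = 691.0417×71/71 = 691.0417 rpm, sense flips to +
mesh 3 [71T→25T]: ω = 691.0417×71/25 = 1962.5583 rpm, sense flips to −
mesh 4 [32T→32T]: ω = 1962.5583×32/32 = 1962.5583 rpm, sense flips to +
mesh 5 [96T→59T]: ω = 1962.5583×96/59 = 3193.3153 rpm, sense flips to −
signed output speed = -3193.3153 rpm

-3193.3153 rpm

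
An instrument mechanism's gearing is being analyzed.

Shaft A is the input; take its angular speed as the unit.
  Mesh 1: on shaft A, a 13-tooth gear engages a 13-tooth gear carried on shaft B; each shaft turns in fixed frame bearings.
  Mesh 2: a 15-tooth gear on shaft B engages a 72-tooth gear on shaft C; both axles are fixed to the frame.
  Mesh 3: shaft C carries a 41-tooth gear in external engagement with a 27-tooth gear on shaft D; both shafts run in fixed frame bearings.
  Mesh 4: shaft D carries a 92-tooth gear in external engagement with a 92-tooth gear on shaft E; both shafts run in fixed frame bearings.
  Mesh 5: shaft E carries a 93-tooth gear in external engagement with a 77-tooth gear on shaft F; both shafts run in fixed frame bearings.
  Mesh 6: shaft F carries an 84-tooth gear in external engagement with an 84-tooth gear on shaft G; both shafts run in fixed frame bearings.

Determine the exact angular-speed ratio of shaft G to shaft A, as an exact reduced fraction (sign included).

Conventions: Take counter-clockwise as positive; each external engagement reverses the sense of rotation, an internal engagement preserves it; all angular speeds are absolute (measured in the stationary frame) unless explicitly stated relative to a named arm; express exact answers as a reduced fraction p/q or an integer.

6355/16632

class = fixed-axis compound train [6 meshes; 6 ratios multiply, 6 sense flips]
mesh 1 [13T→13T]: running ratio 1, sense −
mesh 2 [15T→72T]: running ratio 5/24, sense +
mesh 3 [41T→27T]: running ratio 205/648, sense −
mesh 4 [92T→92T]: running ratio 205/648, sense +
mesh 5 [93T→77T]: running ratio 6355/16632, sense −
mesh 6 [84T→84T]: running ratio 6355/16632, sense +
ω_out/ω_in = 6355/16632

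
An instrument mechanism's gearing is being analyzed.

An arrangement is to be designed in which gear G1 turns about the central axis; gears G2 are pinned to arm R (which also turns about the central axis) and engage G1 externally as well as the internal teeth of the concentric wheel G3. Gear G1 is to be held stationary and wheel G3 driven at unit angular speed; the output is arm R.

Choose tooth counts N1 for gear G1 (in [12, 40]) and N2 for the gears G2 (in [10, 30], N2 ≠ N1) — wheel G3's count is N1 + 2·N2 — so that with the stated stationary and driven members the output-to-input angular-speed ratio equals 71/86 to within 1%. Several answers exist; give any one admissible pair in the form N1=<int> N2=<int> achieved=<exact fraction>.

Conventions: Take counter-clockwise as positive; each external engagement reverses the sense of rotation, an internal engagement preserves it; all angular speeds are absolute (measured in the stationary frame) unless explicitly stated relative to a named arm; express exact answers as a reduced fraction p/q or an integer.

N1=15 N2=28 achieved=71/86

topology: planetary set — design target 71/86, arm = carrier (Willis)
Willis with ω_sun = 0: ω_arm/ω_ring = N3/(N1+N3); set equal to 71/86  ⇒  N3/N1 = (71/86)/(1 − 71/86) = 71/15
N3 = N1 + 2·N2  ⇒  N2/N1 = (N3/N1 − 1)/2 = (71/15 − 1)/2 = 28/15
smallest multiple with N1 ≥ 12 and N2 ≥ 10: k = 1  ⇒  N1 = 1·15 = 15, N2 = 1·28 = 28 (N1 ≤ 40, N2 ≤ 30, N2 ≠ N1 ✓), N3 = 15 + 2·28 = 71
check: N3/(N1+N3) with N1 = 15, N3 = 71 gives 71/86; |achieved − target| = 0 ≤ 71/8600 ✓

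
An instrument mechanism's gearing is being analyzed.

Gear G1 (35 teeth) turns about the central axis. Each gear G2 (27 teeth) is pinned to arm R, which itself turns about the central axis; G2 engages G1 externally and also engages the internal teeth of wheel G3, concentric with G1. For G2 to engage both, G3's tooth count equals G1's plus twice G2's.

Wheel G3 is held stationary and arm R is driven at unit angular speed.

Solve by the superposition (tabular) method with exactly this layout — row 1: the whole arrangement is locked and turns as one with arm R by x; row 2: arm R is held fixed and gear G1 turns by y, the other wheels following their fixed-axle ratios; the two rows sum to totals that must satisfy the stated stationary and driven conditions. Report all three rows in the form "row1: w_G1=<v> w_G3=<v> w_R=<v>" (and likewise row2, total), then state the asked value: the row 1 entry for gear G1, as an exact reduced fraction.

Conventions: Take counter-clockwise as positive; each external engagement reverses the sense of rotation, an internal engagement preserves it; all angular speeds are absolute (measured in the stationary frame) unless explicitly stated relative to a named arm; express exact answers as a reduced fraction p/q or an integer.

planetary set (35T centre, 27T on arm, 89T internal) — Willis relation
row 1 (train locked, turned with arm): all members turn x
row 2 (arm held, sun turns y): ω_ring = −(35/89)·y, ω_arm = 0
boundary: total ω_ring = x − (35/89)·y = 0 and total ω_arm = x = 1  ⇒  y = 89/35, x = 1
row 2 ring = −(35/89)·89/35 = -1
totals (row 1 + row 2): sun 1 + 89/35 = 124/35, ring 1 + (-1) = 0, arm 1 + 0 = 1
asked cell (row1, sun) = 1

row1: w_G1=1 w_G3=1 w_R=1
row2: w_G1=89/35 w_G3=-1 w_R=0
total: w_G1=124/35 w_G3=0 w_R=1
asked value: 1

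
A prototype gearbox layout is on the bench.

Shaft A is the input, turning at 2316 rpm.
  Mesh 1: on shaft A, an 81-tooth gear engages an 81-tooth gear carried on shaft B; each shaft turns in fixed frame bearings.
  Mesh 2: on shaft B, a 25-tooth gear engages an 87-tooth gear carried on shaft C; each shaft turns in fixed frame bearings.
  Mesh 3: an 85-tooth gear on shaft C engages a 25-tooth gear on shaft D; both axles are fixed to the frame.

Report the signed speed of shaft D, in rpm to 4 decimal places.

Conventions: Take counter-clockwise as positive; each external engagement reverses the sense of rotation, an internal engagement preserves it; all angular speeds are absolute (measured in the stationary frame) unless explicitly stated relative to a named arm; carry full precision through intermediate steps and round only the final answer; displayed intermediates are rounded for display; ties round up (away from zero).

topology: fixed-axis compound train — 3 meshes, A→D
mesh 1 [81T→81T]: ω = 2316.0000×81/81 = 2316.0000 rpm, sense flips to −
mesh 2 [25T→87T]: ω = 2316.0000×25/87 = 665.5172 rpm, sense flips to +
mesh 3 [85T→25T]: ω = 665.5172×85/25 = 2262.7586 rpm, sense flips to −
signed output speed = -2262.7586 rpm

-2262.7586 rpm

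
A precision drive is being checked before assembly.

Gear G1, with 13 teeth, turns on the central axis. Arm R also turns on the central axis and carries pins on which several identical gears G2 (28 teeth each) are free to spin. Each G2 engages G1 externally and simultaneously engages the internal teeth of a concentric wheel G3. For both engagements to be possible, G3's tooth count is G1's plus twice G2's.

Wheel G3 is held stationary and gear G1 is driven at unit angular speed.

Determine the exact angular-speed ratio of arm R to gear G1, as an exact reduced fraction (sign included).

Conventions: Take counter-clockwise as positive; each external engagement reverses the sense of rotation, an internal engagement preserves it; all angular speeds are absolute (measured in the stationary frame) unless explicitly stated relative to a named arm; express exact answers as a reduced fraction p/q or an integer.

13/82

planetary set (13T centre, 28T on arm, 69T internal) — Willis relation
ring teeth: 13 + 2·28 = 69
13(ω_sun−ω_arm) = −69(ω_ring−ω_arm),  ω_ring = 0, ω_sun = 1
13(1−ω_arm) = −69(0−ω_arm)  ⇒  82·ω_arm = 13  ⇒  ω_arm = 13/82
ω_out/ω_in = 13/82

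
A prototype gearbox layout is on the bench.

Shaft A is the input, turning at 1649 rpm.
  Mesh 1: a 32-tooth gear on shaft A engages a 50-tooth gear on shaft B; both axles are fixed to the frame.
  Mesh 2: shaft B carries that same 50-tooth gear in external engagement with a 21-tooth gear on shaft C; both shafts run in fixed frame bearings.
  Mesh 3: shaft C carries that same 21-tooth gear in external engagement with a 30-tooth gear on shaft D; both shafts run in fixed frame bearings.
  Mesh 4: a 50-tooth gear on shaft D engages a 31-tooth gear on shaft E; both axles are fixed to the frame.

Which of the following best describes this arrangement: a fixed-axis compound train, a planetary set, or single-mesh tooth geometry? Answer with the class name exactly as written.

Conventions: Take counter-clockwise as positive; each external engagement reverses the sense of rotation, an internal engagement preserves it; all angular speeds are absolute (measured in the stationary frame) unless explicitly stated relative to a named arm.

fixed-axis compound train

class = fixed-axis compound train [4 meshes; 4 ratios multiply, 4 sense flips]
classification: fixed-axis compound train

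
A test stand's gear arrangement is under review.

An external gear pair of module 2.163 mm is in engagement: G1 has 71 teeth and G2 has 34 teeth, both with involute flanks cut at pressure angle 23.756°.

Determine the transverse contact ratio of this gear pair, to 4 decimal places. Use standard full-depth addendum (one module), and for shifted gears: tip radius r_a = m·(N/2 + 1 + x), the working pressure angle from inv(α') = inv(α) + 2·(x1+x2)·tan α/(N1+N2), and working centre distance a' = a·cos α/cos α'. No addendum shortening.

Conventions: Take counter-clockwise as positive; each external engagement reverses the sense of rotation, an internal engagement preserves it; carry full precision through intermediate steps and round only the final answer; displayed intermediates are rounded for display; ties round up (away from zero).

topology: single-mesh involute geometry — m = 2.163, 71T/34T pair
base radii: r_b1 = 70.280326, r_b2 = 33.655367
tip radii: r_a1 = 78.949500, r_a2 = 38.934000
no profile shift: α' = α, a' = a
action lengths: √(r_a1²−r_b1²) = 35.968032, √(r_a2²−r_b2²) = 19.574795
base pitch p_b = π·m·cos α = 6.219497
CR = (35.968032 + 19.574795 − 113.557500·sin 23.75600°)/6.219497 = 1.575213
contact ratio ≈ 1.5752

1.5752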